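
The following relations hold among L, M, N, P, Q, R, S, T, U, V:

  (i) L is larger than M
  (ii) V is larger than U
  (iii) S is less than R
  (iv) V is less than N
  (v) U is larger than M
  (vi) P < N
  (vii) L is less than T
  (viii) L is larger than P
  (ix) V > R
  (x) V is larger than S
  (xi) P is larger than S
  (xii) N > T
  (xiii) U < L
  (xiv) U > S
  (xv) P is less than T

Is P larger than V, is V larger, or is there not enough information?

undetermined

Following every chain through P: above P we get L, T, N; below P we get S.
V is not reached, and no chain runs the other way from V to P.
So the given relations leave the order of P and V undetermined.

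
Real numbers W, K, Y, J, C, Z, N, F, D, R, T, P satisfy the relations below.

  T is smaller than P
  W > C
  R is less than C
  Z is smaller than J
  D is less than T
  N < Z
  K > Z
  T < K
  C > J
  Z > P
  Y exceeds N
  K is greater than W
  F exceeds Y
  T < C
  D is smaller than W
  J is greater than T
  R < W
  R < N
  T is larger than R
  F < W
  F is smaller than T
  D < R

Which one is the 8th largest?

F

The consecutive relations fix a unique order: D < R < N < Y < F < T < P < Z < J < C < W < K.
Counting 8 from the largest end gives F.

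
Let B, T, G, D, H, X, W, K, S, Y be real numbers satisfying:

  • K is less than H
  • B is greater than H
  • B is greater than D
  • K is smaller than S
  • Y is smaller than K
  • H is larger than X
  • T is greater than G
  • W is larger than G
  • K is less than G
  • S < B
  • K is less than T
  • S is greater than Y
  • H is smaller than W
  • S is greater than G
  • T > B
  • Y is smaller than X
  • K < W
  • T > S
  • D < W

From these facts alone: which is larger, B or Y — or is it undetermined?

B

The relevant relations are Y < K; K < G; G < S; S < B.
Together: Y < K < G < S < B.
So B is larger.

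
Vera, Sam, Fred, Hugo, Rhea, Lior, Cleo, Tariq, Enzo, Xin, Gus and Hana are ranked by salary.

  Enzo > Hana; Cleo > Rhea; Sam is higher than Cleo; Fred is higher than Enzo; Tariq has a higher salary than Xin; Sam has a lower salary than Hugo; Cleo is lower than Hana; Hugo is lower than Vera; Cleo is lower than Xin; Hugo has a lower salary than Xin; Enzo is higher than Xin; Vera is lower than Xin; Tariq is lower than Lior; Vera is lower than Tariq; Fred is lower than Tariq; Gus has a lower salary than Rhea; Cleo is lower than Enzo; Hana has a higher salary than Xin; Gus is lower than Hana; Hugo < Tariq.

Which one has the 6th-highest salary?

Xin

The consecutive relations fix a unique order: Gus < Rhea < Cleo < Sam < Hugo < Vera < Xin < Hana < Enzo < Fred < Tariq < Lior.
Counting 6 from the largest end gives Xin.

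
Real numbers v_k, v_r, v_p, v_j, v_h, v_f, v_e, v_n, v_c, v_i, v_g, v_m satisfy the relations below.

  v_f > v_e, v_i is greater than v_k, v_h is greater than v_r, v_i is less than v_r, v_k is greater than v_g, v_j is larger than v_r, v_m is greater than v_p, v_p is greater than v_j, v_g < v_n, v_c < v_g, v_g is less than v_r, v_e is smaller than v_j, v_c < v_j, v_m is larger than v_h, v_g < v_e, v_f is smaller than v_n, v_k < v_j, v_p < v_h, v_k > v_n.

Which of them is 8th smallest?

Chaining the given pairs: v_c < v_g < v_e < v_f < v_n < v_k < v_i < v_r < v_j < v_p < v_h < v_m.
Counting 8 from the smallest end gives v_r.

v_r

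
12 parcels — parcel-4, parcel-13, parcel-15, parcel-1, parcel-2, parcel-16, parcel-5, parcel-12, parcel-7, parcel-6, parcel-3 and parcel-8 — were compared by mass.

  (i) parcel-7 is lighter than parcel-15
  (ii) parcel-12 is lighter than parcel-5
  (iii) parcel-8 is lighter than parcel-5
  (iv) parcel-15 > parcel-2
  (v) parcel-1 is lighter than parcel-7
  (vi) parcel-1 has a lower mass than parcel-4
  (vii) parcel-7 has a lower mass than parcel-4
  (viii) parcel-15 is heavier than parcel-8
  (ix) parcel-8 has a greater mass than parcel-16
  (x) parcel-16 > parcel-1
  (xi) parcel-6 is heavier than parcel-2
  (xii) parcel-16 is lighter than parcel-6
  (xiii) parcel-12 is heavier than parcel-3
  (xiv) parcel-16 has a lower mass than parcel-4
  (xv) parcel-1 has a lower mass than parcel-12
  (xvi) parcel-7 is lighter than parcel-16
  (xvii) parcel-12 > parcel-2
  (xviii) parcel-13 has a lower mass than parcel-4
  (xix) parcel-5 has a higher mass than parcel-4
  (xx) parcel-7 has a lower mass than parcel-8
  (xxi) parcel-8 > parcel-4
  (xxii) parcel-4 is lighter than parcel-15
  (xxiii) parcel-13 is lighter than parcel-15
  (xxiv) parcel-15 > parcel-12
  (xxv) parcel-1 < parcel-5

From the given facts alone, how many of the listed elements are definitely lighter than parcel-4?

4

The elements the relations force below parcel-4 are parcel-1, parcel-7, parcel-13, parcel-16 — no chain reaches any other.
That is 4.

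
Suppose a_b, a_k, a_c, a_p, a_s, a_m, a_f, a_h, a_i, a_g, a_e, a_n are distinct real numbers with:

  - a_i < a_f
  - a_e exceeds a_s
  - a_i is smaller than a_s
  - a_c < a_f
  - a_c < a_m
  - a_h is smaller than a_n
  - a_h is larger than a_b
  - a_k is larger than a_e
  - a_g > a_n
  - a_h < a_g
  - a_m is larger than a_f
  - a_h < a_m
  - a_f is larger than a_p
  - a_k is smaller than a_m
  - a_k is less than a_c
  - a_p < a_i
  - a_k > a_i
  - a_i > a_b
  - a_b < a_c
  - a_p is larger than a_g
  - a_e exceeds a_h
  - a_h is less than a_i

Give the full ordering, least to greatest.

Nothing is placed below a_b, so it is least; from there a_b < a_h; a_h < a_n; a_n < a_g; a_g < a_p; a_p < a_i; a_i < a_s; a_s < a_e; a_e < a_k; a_k < a_c; a_c < a_f; a_f < a_m, each given directly.

a_b < a_h < a_n < a_g < a_p < a_i < a_s < a_e < a_k < a_c < a_f < a_m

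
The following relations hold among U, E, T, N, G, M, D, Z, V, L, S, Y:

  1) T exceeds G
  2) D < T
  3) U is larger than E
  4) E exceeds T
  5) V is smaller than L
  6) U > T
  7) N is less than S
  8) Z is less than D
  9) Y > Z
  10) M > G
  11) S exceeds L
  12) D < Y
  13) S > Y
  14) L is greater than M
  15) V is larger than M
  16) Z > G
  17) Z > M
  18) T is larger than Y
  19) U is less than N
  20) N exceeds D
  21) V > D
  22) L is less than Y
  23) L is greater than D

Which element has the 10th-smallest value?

The consecutive relations fix a unique order: G < M < Z < D < V < L < Y < T < E < U < N < S.
Counting 10 from the smallest end gives U.

U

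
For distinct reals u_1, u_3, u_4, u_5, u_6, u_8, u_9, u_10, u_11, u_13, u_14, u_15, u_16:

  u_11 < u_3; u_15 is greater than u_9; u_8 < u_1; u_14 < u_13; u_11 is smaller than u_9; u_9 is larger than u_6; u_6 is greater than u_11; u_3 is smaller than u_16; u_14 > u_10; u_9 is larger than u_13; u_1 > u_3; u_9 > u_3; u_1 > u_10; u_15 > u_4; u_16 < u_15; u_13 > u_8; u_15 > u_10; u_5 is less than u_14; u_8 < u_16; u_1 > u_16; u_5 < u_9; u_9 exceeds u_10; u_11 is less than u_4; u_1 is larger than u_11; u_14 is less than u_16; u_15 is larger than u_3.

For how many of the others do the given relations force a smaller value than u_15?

From u_15 the given relations immediately reach u_10, u_3, u_16, u_9, u_4.
From those, u_11, u_8, u_5, u_6, u_14, u_13 — 11 in total.
Nothing else is reachable below u_15; 11 in all.

11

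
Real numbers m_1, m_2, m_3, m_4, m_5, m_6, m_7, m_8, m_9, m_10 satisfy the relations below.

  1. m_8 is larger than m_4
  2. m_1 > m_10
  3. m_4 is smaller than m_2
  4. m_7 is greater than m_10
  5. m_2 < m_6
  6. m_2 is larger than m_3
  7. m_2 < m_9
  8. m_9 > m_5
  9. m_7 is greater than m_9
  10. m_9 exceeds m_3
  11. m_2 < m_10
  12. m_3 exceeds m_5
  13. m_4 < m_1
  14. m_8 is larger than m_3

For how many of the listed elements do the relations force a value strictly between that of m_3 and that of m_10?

1

Chaining upward from m_3 reaches: m_2, m_8, m_9, m_7, m_6, m_1.
Chaining downward from m_10 reaches: m_5, m_4, m_2.
Strictly between m_3 and m_10 are those in both lists: m_2 — 1 element.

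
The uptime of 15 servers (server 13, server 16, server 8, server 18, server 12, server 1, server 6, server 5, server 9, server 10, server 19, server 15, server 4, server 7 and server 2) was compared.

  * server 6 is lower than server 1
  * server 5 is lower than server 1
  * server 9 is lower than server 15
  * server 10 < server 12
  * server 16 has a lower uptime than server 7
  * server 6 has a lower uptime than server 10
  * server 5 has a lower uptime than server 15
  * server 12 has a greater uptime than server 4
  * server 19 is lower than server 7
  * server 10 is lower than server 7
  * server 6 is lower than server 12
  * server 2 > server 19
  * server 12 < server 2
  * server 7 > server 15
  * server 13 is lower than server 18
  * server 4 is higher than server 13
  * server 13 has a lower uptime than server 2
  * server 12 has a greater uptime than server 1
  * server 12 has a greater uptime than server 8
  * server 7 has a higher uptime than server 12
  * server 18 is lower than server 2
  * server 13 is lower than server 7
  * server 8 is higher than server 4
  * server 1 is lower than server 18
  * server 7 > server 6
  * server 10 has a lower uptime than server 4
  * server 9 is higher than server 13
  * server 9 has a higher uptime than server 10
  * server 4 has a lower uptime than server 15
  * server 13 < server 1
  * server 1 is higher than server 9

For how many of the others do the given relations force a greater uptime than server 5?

From server 5 the given relations immediately reach server 1, server 15.
From those, server 18, server 12, server 7 — 5 in total.
From those, server 2 — 6 in total.
Nothing else is reachable above server 5; 6 in all.

6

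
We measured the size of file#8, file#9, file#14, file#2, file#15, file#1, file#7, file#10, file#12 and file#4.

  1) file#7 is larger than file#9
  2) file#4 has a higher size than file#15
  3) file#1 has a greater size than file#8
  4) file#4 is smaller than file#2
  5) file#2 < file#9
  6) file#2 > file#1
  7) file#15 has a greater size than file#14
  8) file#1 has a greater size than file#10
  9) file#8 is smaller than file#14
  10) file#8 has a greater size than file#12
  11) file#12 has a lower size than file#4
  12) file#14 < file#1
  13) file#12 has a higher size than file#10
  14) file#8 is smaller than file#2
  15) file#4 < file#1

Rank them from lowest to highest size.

The consecutive links are each given: file#10 < file#12; file#12 < file#8; file#8 < file#14; file#14 < file#15; file#15 < file#4; file#4 < file#1; file#1 < file#2; file#2 < file#9; file#9 < file#7.

file#10 < file#12 < file#8 < file#14 < file#15 < file#4 < file#1 < file#2 < file#9 < file#7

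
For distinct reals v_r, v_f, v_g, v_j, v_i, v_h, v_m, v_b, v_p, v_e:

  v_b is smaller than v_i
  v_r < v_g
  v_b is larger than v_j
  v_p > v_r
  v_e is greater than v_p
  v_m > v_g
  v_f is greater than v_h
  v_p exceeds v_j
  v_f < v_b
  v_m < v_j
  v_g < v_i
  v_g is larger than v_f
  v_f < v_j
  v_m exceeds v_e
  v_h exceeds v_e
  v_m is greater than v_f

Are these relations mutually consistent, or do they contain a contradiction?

inconsistent

Chaining the given relations yields v_p < v_e < v_h < v_f < v_g < v_m < v_j, so v_p < v_j. But one relation states v_j < v_p. These cannot both hold.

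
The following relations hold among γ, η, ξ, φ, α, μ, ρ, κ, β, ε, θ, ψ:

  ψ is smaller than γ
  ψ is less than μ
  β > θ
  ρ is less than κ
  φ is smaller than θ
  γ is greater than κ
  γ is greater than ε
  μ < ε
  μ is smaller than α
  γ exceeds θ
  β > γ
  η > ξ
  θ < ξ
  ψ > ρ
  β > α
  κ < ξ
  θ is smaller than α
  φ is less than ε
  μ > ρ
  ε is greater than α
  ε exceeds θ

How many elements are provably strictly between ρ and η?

2

Chaining upward from ρ reaches: κ, ψ, μ, α, ε, γ, β, ξ.
Chaining downward from η reaches: φ, κ, θ, ξ.
Strictly between ρ and η are those in both lists: κ, ξ — 2 elements.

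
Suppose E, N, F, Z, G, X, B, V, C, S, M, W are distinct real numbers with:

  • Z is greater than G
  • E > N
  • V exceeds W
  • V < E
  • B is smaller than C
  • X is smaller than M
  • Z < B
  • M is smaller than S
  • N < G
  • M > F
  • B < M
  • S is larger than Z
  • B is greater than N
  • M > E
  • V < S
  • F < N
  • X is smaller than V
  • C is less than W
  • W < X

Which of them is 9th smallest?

V

Piecing the relations together gives one ordering: F < N < G < Z < B < C < W < X < V < E < M < S.
The 9th smallest is V.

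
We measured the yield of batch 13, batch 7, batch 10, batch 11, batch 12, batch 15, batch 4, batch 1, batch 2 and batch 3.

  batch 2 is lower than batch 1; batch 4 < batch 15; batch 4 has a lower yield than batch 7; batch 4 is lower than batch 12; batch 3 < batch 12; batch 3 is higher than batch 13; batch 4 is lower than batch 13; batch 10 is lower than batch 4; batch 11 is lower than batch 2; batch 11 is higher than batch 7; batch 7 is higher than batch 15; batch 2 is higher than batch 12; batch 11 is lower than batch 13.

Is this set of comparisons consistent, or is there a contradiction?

consistent

Every relation is compatible with batch 10 < batch 4 < batch 15 < batch 7 < batch 11 < batch 13 < batch 3 < batch 12 < batch 2 < batch 1; the set is consistent.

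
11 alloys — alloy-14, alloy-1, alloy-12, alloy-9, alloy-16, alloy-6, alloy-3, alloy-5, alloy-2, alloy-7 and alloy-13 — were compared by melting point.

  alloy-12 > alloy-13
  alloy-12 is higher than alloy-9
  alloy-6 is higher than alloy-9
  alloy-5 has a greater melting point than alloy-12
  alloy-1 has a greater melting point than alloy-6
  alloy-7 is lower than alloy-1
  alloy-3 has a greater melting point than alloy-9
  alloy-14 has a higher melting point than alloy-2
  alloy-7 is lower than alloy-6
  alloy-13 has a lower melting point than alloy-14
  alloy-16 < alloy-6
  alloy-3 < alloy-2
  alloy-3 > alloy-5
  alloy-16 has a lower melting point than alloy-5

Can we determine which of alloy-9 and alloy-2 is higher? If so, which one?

alloy-2

alloy-9 < alloy-12 and alloy-12 < alloy-5 give alloy-9 < alloy-5.
Then alloy-5 < alloy-3 extends the chain to alloy-3.
With alloy-3 < alloy-2: alloy-9 < alloy-12 < alloy-5 < alloy-3 < alloy-2.
So alloy-2 is higher.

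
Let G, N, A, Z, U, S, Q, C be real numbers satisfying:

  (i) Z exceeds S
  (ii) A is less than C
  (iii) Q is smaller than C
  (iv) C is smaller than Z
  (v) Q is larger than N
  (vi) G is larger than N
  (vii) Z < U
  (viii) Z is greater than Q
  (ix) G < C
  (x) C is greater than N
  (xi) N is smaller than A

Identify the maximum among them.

Chaining downward from U: directly below it, Z; then S, Q, C; then N, A, G.
That covers every other element, and nothing is given above U, so U is the maximum.

U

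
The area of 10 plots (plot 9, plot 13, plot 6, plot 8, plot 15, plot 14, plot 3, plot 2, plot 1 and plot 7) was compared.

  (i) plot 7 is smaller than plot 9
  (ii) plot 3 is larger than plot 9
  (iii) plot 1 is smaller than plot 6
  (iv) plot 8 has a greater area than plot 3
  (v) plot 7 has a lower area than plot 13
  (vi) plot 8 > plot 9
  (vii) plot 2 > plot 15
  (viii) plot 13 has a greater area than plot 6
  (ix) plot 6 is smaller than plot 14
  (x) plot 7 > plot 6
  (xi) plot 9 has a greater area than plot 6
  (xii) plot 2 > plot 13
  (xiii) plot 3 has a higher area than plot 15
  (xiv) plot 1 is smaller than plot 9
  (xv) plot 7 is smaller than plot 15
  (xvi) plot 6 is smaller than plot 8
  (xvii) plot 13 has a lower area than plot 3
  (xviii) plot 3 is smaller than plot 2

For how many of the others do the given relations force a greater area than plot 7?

6

The elements the relations force above plot 7 are plot 13, plot 9, plot 15, plot 3, plot 8, plot 2 — no chain reaches any other.
That is 6.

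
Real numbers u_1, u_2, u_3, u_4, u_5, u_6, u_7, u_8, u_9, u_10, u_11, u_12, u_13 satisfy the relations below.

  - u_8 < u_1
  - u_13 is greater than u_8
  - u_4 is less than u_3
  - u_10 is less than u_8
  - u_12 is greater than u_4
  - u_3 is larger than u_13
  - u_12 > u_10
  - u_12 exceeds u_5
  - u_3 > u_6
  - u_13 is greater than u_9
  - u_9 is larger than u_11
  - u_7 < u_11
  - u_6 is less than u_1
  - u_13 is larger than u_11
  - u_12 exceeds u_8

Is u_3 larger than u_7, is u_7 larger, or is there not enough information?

u_7 < u_11 and u_11 < u_9 give u_7 < u_9.
Then u_9 < u_13 extends the chain to u_13.
With u_13 < u_3: u_7 < u_11 < u_9 < u_13 < u_3.
So u_3 is larger.

u_3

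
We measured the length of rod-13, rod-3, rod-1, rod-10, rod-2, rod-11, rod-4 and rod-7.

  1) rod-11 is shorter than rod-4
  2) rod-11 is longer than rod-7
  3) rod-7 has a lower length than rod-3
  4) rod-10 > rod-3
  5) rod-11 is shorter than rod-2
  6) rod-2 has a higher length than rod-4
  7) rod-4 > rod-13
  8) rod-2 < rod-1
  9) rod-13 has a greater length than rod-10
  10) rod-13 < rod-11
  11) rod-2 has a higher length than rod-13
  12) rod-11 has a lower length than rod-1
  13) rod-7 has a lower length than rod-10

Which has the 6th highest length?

The consecutive relations fix a unique order: rod-7 < rod-3 < rod-10 < rod-13 < rod-11 < rod-4 < rod-2 < rod-1.
The 6th largest is rod-10.

rod-10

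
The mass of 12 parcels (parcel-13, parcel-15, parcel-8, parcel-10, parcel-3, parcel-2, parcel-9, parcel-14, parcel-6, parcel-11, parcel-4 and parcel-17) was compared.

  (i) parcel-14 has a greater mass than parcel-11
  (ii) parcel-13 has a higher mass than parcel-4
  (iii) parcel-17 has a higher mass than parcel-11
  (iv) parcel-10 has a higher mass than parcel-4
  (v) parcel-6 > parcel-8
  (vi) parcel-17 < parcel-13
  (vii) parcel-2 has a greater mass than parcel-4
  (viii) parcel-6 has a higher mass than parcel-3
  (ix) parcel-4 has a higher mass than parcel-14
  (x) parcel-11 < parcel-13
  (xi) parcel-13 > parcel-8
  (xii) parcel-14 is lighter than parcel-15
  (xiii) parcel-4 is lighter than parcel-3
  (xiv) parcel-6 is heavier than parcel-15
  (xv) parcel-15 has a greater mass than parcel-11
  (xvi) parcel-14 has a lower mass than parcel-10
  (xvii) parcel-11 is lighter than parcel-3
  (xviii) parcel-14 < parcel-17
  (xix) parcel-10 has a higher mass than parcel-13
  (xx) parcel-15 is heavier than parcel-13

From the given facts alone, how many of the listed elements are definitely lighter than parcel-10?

From parcel-10 the given relations immediately reach parcel-14, parcel-4, parcel-13.
From those, parcel-11, parcel-8, parcel-17 — 6 in total.
Nothing else is reachable below parcel-10; 6 in all.

6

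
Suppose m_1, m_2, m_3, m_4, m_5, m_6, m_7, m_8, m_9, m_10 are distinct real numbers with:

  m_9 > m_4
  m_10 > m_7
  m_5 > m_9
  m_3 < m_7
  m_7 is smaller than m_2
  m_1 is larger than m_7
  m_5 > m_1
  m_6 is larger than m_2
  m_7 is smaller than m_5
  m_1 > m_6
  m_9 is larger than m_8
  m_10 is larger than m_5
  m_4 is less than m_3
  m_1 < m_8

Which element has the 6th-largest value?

m_6

Chaining the given pairs: m_4 < m_3 < m_7 < m_2 < m_6 < m_1 < m_8 < m_9 < m_5 < m_10.
The 6th largest is m_6.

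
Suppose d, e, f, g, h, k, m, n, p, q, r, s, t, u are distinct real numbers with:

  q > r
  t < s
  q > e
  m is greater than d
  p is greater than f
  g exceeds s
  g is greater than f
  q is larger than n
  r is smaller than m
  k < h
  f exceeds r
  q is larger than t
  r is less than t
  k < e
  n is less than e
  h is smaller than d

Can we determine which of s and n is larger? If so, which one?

undetermined

Following every chain through n: above n we get e, q.
s is not reached, and no chain runs the other way from s to n.
So the given relations leave the order of n and s undetermined.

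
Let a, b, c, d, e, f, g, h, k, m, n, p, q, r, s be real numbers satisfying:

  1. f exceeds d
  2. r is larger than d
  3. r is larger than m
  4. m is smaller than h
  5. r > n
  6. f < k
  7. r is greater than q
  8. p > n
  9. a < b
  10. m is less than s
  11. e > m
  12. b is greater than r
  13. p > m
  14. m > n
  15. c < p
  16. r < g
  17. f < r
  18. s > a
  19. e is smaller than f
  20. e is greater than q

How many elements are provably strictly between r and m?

2

The relations place m below r. An element lies strictly between them when it is forced above m and also forced below r.
Above m: {s, e, p, f, k, h, b, g}. Below r: {n, d, q, e, f}.
Intersection: {e, f} — 2.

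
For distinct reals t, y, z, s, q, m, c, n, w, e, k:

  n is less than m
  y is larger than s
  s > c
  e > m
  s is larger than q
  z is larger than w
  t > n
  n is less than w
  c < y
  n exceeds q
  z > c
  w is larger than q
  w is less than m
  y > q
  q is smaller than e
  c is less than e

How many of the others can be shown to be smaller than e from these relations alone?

Directly below e: q, m, c.
One step further: n, w (5 so far).
No other element is forced below e by the given relations, so the count is 5.

5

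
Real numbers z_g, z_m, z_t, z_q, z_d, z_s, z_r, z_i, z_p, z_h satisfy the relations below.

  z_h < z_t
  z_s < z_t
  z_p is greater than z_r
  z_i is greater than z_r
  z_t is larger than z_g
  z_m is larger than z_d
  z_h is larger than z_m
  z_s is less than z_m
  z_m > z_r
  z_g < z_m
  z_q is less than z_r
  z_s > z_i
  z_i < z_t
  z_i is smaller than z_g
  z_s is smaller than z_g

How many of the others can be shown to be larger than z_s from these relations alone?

The elements the relations force above z_s are z_g, z_m, z_h, z_t — no chain reaches any other.
That is 4.

4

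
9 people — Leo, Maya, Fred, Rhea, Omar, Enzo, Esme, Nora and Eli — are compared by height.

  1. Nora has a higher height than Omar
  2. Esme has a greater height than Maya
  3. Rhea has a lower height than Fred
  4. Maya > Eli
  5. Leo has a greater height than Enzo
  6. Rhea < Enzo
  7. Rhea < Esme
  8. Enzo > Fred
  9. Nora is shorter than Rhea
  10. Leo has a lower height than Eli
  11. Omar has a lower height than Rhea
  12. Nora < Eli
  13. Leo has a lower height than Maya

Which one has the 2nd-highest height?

Maya

Chaining the given pairs: Omar < Nora < Rhea < Fred < Enzo < Leo < Eli < Maya < Esme.
Counting 2 from the largest end gives Maya.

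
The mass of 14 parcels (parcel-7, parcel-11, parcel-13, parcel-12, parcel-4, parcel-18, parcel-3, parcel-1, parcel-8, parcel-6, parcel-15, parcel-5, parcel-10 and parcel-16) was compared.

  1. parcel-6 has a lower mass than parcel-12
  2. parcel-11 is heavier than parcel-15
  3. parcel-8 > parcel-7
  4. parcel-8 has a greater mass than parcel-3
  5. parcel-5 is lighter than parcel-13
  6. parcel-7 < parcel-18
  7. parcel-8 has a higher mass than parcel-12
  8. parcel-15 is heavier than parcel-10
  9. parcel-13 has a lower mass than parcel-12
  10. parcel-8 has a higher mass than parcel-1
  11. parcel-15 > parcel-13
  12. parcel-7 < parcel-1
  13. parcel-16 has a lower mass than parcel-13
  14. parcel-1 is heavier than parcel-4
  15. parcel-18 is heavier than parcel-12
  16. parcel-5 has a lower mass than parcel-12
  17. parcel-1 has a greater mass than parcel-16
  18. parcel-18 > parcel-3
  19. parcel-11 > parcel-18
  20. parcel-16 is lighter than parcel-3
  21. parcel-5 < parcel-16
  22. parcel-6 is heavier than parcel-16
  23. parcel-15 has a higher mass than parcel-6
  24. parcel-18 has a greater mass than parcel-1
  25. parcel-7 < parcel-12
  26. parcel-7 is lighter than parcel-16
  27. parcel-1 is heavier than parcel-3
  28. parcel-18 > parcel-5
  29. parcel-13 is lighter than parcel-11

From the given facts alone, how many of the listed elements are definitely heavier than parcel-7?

Directly above parcel-7: parcel-16, parcel-12, parcel-1, parcel-8, parcel-18.
One step further: parcel-13, parcel-3, parcel-6, parcel-11 (9 so far).
One step further: parcel-15 (10 so far).
Nothing else is reachable above parcel-7; 10 in all.

10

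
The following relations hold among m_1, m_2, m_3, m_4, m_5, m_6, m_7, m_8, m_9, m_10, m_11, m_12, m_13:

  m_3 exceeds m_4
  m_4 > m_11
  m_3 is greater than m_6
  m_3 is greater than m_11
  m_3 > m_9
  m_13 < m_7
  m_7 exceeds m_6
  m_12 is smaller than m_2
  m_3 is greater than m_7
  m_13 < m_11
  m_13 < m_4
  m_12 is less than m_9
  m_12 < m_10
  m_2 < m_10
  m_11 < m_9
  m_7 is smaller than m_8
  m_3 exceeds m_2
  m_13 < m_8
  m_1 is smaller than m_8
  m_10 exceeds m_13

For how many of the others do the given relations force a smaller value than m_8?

4

From m_8 the given relations immediately reach m_13, m_1, m_7.
From those, m_6 — 4 in total.
No other element is forced below m_8 by the given relations, so the count is 4.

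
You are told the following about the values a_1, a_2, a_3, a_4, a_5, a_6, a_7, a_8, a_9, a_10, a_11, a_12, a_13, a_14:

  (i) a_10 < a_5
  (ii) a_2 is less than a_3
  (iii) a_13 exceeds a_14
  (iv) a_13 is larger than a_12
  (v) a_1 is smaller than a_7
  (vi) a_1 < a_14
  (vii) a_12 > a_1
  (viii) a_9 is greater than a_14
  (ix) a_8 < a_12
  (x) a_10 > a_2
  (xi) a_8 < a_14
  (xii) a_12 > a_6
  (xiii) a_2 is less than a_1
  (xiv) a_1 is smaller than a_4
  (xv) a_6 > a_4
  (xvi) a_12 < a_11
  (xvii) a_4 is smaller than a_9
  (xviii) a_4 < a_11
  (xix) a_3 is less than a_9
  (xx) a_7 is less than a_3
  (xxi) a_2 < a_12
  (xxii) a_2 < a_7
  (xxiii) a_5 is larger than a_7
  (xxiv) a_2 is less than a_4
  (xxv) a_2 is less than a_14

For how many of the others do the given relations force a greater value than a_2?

12

The elements the relations force above a_2 are a_1, a_10, a_7, a_4, a_5, a_3, a_6, a_14, a_9, a_12, a_13, a_11 — no chain reaches any other.
That is 12.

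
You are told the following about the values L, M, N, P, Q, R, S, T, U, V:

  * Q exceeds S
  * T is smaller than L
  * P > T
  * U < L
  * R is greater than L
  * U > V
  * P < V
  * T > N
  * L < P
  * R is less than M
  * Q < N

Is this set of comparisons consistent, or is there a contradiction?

inconsistent

Chaining the given relations yields P < V < U < L, so P < L. But one relation states L < P. These cannot both hold.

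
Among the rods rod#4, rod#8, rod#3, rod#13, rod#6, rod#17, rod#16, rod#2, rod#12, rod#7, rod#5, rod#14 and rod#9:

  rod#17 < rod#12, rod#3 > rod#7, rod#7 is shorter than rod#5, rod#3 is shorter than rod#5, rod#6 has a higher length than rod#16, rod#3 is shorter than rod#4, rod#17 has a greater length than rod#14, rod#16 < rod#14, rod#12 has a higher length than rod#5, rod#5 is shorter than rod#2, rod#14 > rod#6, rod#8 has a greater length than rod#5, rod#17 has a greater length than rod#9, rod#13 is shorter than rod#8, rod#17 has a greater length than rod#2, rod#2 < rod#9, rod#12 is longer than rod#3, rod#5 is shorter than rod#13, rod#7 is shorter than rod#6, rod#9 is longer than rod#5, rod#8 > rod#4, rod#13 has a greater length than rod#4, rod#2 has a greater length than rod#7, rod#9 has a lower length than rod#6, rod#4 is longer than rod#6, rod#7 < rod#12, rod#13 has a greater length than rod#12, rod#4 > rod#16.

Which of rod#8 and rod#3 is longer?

rod#8

Following the relations from rod#3: rod#3 < rod#5 < rod#2 < rod#9 < rod#6 < rod#14 < rod#17 < rod#12 < rod#13 < rod#8.
So rod#3 < rod#8; rod#8 is the longer of the two.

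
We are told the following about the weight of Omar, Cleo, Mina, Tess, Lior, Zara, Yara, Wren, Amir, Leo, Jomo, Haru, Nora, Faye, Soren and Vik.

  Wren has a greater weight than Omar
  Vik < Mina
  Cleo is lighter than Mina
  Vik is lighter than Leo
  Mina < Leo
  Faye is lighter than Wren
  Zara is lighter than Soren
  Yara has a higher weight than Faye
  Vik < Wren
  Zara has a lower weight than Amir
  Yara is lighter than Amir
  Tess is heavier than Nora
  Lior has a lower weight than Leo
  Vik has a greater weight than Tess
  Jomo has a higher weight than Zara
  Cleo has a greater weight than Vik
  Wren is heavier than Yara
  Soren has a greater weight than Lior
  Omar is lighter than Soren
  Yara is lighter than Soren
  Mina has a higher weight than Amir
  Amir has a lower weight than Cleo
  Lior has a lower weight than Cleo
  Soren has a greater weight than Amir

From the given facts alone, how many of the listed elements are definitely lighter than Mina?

9

The elements the relations force below Mina are Faye, Zara, Yara, Lior, Nora, Tess, Vik, Amir, Cleo — no chain reaches any other.
That is 9.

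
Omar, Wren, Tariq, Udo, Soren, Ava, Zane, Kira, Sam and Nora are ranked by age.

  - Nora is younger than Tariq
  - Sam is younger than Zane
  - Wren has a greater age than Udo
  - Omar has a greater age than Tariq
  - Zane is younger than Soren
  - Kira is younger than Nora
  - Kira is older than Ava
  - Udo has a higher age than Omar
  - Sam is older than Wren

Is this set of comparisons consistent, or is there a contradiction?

consistent

Every relation is compatible with Ava < Kira < Nora < Tariq < Omar < Udo < Wren < Sam < Zane < Soren; the set is consistent.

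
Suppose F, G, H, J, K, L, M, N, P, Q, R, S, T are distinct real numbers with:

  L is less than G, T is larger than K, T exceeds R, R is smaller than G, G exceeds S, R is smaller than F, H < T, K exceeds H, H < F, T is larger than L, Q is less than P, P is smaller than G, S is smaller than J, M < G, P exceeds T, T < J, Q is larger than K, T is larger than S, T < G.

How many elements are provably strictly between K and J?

1

The relations place K below J. An element lies strictly between them when it is forced above K and also forced below J.
Above K: {Q, T, P, G}. Below J: {H, R, L, S, T}.
Intersection: {T} — 1.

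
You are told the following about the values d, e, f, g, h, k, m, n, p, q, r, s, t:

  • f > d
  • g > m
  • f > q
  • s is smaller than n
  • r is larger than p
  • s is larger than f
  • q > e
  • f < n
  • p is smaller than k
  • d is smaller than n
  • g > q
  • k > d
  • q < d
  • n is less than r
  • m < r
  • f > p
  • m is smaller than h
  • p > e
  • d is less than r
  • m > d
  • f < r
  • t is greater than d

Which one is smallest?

Chaining upward from e: directly above it, p, q; then d, f, g, r, k; then s, t, m, n; then h.
That covers every other element, and nothing is given below e, so e is the smallest.

e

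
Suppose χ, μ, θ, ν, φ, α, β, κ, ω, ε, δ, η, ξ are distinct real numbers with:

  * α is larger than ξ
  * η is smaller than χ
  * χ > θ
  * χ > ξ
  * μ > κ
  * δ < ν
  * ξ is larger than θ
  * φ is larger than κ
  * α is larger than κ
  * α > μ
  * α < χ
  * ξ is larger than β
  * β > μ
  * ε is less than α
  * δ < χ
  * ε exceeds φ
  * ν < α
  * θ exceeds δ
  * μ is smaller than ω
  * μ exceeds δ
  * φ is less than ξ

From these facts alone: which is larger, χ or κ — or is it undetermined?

χ

Following the relations from κ: κ < μ < β < ξ < α < χ.
So χ is larger.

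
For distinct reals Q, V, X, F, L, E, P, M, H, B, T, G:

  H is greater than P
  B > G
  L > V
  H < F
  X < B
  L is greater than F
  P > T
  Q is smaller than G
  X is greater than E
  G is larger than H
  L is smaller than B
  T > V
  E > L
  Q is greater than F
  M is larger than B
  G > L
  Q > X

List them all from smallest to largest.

Each adjacent pair is fixed by a given relation: V < T; T < P; P < H; H < F; F < L; L < E; E < X; X < Q; Q < G; G < B; B < M. Chaining them end to end gives the full order.

V < T < P < H < F < L < E < X < Q < G < B < M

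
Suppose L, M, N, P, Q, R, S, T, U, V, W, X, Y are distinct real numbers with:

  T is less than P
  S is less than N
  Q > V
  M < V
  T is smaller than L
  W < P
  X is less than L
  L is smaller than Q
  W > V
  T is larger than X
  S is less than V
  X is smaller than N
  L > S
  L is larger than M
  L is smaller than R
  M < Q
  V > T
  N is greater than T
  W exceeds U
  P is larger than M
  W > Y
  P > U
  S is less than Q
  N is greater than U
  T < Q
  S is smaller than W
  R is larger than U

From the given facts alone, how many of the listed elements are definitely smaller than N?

4

Directly below N: U, S, X, T.
Nothing else is reachable below N; 4 in all.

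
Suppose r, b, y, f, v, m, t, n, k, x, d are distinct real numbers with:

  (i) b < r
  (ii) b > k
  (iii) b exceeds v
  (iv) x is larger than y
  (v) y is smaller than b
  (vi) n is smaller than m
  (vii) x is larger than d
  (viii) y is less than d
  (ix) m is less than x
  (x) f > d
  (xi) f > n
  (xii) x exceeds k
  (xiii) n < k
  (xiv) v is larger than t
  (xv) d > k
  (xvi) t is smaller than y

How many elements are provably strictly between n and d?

1

The relations place n below d. An element lies strictly between them when it is forced above n and also forced below d.
Above n: {m, k, f, b, x, r}. Below d: {t, k, y}.
Intersection: {k} — 1.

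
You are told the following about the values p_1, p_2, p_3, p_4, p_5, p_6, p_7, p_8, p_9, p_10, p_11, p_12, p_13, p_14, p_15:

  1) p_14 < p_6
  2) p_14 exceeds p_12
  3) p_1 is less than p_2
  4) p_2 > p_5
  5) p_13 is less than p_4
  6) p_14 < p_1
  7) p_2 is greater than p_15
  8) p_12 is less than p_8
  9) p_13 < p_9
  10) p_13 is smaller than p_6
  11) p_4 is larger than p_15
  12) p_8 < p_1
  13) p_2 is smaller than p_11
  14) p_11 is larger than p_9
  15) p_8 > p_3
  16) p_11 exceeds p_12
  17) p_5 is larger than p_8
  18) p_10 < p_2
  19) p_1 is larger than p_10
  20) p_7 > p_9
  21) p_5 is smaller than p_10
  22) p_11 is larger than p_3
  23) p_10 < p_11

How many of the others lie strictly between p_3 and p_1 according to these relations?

The relations place p_3 below p_1. An element lies strictly between them when it is forced above p_3 and also forced below p_1.
Above p_3: {p_8, p_5, p_10, p_2, p_11}. Below p_1: {p_12, p_8, p_5, p_14, p_10}.
Intersection: {p_8, p_5, p_10} — 3.

3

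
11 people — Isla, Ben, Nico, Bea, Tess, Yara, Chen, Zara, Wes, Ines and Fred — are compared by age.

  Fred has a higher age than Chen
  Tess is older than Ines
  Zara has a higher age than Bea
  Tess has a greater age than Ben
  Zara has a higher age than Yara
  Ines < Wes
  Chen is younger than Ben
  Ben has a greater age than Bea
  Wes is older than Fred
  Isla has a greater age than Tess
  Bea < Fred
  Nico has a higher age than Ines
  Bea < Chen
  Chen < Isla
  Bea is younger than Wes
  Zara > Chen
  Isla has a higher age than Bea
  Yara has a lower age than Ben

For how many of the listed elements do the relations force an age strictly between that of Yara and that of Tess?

1

The relations place Yara below Tess. An element lies strictly between them when it is forced above Yara and also forced below Tess.
Above Yara: {Zara, Ben, Isla}. Below Tess: {Bea, Chen, Ines, Ben}.
Intersection: {Ben} — 1.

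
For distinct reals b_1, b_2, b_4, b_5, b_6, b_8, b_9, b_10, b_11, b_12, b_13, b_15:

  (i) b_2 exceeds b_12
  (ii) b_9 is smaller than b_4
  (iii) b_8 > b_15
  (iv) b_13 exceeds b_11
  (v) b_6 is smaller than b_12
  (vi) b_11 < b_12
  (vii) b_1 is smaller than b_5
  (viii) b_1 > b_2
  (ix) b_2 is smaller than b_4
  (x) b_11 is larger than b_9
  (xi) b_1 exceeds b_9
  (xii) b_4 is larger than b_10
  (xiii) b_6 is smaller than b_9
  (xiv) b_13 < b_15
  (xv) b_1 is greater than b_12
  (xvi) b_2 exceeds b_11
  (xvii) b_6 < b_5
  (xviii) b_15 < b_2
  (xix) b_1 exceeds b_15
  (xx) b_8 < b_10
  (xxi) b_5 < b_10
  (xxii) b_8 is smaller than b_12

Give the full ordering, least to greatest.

b_6 < b_9 < b_11 < b_13 < b_15 < b_8 < b_12 < b_2 < b_1 < b_5 < b_10 < b_4

Nothing is placed below b_6, so it is least; from there b_6 < b_9; b_9 < b_11; b_11 < b_13; b_13 < b_15; b_15 < b_8; b_8 < b_12; b_12 < b_2; b_2 < b_1; b_1 < b_5; b_5 < b_10; b_10 < b_4, each given directly.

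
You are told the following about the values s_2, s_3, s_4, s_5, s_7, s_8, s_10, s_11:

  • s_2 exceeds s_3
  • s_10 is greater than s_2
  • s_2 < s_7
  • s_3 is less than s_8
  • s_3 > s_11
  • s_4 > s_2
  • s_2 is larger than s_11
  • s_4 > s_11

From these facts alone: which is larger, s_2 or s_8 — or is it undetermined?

undetermined

Following every chain through s_2: above s_2 we get s_7, s_10, s_4; below s_2 we get s_11, s_3.
s_8 is not reached, and no chain runs the other way from s_8 to s_2.
So the given relations leave the order of s_2 and s_8 undetermined.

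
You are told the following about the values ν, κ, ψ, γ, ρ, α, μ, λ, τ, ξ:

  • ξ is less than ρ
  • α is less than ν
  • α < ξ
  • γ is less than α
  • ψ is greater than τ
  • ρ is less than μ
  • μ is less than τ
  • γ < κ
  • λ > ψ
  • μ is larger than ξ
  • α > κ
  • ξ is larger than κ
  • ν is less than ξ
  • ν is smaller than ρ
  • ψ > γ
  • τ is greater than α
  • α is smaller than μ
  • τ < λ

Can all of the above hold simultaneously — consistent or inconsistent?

The single ordering γ < κ < α < ν < ξ < ρ < μ < τ < ψ < λ satisfies every listed relation, so no contradiction arises.

consistent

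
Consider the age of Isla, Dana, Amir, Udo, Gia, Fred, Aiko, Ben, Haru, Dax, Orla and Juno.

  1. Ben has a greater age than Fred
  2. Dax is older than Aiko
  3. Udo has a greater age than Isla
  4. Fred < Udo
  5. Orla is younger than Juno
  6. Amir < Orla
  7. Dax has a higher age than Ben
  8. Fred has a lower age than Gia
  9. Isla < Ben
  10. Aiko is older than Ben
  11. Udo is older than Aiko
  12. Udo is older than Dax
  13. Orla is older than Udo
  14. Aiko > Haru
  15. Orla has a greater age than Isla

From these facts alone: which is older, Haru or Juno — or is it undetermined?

Juno

Haru < Aiko and Aiko < Dax give Haru < Dax.
With Dax < Udo: Haru < Aiko < Dax < Udo.
With Udo < Orla: Haru < Aiko < Dax < Udo < Orla.
With Orla < Juno: Haru < Aiko < Dax < Udo < Orla < Juno.
So Juno is older.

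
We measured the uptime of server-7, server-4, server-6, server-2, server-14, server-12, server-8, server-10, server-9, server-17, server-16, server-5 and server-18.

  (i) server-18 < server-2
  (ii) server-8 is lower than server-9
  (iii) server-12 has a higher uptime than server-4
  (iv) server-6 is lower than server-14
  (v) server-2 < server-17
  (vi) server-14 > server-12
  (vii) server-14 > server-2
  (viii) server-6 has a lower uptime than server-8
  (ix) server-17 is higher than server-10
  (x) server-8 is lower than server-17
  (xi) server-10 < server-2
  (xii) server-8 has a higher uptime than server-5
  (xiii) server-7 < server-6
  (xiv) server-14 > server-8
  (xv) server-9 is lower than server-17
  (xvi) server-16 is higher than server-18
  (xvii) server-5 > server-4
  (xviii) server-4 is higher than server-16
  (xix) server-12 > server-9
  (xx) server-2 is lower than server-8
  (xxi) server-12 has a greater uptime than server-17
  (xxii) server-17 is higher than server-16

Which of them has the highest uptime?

server-14

Chaining downward from server-14: directly below it, server-2, server-6, server-8, server-12; then server-10, server-18, server-4, server-7, server-5, server-9, server-17; then server-16.
That covers every other element, and nothing is given above server-14, so server-14 is the highest uptime.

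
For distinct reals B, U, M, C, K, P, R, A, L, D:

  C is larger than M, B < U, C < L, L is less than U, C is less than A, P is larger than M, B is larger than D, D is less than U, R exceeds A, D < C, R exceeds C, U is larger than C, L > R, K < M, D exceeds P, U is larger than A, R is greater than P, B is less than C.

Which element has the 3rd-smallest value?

P

Chaining the given pairs: K < M < P < D < B < C < A < R < L < U.
Counting 3 from the smallest end gives P.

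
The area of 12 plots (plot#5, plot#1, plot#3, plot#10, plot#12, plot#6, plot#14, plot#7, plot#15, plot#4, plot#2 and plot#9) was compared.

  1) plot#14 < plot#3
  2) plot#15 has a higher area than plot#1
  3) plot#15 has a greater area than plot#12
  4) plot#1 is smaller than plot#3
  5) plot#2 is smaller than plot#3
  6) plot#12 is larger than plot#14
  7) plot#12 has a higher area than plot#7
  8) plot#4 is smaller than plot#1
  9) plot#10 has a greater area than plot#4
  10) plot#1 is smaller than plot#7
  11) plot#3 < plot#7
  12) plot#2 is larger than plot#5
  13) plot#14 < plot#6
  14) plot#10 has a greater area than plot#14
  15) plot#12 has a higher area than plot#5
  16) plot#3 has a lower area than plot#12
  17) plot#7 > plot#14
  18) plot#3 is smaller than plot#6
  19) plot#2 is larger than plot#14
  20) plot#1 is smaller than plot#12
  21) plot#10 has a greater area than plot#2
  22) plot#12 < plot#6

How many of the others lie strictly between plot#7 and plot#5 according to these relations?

2

The relations place plot#5 below plot#7. An element lies strictly between them when it is forced above plot#5 and also forced below plot#7.
Above plot#5: {plot#2, plot#3, plot#10, plot#12, plot#15, plot#6}. Below plot#7: {plot#4, plot#14, plot#1, plot#2, plot#3}.
Intersection: {plot#2, plot#3} — 2.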